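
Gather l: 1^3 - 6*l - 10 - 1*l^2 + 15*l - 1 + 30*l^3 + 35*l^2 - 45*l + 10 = 30*l^3 + 34*l^2 - 36*l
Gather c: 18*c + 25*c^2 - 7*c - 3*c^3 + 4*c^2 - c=-3*c^3 + 29*c^2 + 10*c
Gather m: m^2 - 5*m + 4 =m^2 - 5*m + 4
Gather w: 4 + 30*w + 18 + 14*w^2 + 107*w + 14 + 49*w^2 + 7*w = 63*w^2 + 144*w + 36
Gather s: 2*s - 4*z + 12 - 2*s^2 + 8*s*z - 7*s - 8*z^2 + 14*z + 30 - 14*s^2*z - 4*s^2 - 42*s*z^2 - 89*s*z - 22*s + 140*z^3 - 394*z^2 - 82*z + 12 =s^2*(-14*z - 6) + s*(-42*z^2 - 81*z - 27) + 140*z^3 - 402*z^2 - 72*z + 54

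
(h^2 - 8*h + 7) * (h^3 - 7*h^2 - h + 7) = h^5 - 15*h^4 + 62*h^3 - 34*h^2 - 63*h + 49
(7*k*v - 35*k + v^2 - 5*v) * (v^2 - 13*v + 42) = 7*k*v^3 - 126*k*v^2 + 749*k*v - 1470*k + v^4 - 18*v^3 + 107*v^2 - 210*v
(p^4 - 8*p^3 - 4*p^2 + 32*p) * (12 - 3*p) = -3*p^5 + 36*p^4 - 84*p^3 - 144*p^2 + 384*p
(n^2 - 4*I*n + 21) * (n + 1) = n^3 + n^2 - 4*I*n^2 + 21*n - 4*I*n + 21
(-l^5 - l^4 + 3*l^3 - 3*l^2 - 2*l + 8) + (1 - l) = -l^5 - l^4 + 3*l^3 - 3*l^2 - 3*l + 9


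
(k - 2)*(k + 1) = k^2 - k - 2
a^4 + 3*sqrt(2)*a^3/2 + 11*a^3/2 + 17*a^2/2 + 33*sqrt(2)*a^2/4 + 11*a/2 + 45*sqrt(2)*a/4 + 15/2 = (a + 5/2)*(a + 3)*(a + sqrt(2)/2)*(a + sqrt(2))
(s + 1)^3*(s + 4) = s^4 + 7*s^3 + 15*s^2 + 13*s + 4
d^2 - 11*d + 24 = (d - 8)*(d - 3)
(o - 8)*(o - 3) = o^2 - 11*o + 24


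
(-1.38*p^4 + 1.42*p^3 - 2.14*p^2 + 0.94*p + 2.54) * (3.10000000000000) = -4.278*p^4 + 4.402*p^3 - 6.634*p^2 + 2.914*p + 7.874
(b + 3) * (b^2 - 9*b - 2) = b^3 - 6*b^2 - 29*b - 6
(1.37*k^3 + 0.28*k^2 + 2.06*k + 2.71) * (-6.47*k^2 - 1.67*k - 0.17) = -8.8639*k^5 - 4.0995*k^4 - 14.0287*k^3 - 21.0215*k^2 - 4.8759*k - 0.4607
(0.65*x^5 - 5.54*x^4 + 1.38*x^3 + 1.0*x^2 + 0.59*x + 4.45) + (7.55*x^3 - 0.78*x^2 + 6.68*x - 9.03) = 0.65*x^5 - 5.54*x^4 + 8.93*x^3 + 0.22*x^2 + 7.27*x - 4.58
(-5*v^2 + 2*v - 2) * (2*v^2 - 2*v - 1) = -10*v^4 + 14*v^3 - 3*v^2 + 2*v + 2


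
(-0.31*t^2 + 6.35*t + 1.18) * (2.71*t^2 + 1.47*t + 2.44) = -0.8401*t^4 + 16.7528*t^3 + 11.7759*t^2 + 17.2286*t + 2.8792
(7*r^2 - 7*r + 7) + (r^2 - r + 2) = 8*r^2 - 8*r + 9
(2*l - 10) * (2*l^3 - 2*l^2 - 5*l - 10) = 4*l^4 - 24*l^3 + 10*l^2 + 30*l + 100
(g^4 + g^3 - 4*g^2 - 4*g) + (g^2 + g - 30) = g^4 + g^3 - 3*g^2 - 3*g - 30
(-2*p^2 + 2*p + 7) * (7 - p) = 2*p^3 - 16*p^2 + 7*p + 49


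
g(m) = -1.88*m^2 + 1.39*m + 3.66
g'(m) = 1.39 - 3.76*m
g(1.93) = -0.66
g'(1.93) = -5.87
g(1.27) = 2.39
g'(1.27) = -3.39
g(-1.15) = -0.42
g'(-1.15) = 5.71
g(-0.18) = 3.35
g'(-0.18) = 2.07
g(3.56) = -15.22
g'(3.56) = -12.00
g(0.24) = 3.89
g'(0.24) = 0.49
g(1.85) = -0.20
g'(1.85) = -5.57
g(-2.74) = -14.26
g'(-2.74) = 11.69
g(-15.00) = -440.19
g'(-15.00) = 57.79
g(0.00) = 3.66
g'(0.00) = 1.39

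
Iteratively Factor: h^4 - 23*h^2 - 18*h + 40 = (h - 1)*(h^3 + h^2 - 22*h - 40) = (h - 1)*(h + 2)*(h^2 - h - 20) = (h - 5)*(h - 1)*(h + 2)*(h + 4)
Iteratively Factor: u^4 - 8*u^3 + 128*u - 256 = (u - 4)*(u^3 - 4*u^2 - 16*u + 64) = (u - 4)^2*(u^2 - 16) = (u - 4)^3*(u + 4)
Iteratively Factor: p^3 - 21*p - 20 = (p - 5)*(p^2 + 5*p + 4) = (p - 5)*(p + 1)*(p + 4)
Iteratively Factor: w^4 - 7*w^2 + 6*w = (w + 3)*(w^3 - 3*w^2 + 2*w) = w*(w + 3)*(w^2 - 3*w + 2) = w*(w - 1)*(w + 3)*(w - 2)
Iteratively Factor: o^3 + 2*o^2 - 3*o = (o + 3)*(o^2 - o) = (o - 1)*(o + 3)*(o)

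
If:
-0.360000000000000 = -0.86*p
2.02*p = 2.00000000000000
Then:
No Solution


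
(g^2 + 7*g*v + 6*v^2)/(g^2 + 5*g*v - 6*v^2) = (-g - v)/(-g + v)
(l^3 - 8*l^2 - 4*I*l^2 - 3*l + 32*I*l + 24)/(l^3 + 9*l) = (l^2 - l*(8 + I) + 8*I)/(l*(l + 3*I))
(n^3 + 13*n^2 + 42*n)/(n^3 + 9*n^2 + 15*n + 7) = n*(n + 6)/(n^2 + 2*n + 1)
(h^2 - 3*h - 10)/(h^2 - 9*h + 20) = (h + 2)/(h - 4)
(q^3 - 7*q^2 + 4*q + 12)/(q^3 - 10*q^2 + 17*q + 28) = (q^2 - 8*q + 12)/(q^2 - 11*q + 28)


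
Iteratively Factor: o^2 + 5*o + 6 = (o + 3)*(o + 2)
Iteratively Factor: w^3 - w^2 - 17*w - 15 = (w - 5)*(w^2 + 4*w + 3) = (w - 5)*(w + 3)*(w + 1)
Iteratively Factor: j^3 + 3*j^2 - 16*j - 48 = (j + 3)*(j^2 - 16) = (j + 3)*(j + 4)*(j - 4)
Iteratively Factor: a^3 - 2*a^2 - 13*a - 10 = (a + 1)*(a^2 - 3*a - 10) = (a - 5)*(a + 1)*(a + 2)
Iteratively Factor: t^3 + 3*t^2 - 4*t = (t - 1)*(t^2 + 4*t) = t*(t - 1)*(t + 4)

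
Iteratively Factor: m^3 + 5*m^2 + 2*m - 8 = (m - 1)*(m^2 + 6*m + 8) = (m - 1)*(m + 2)*(m + 4)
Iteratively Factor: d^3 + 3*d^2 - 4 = (d - 1)*(d^2 + 4*d + 4) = (d - 1)*(d + 2)*(d + 2)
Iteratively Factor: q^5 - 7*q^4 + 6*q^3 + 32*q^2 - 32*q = (q - 4)*(q^4 - 3*q^3 - 6*q^2 + 8*q) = (q - 4)*(q + 2)*(q^3 - 5*q^2 + 4*q) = (q - 4)^2*(q + 2)*(q^2 - q) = (q - 4)^2*(q - 1)*(q + 2)*(q)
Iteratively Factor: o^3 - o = (o + 1)*(o^2 - o) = o*(o + 1)*(o - 1)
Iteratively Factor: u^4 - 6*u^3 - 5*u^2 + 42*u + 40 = (u - 5)*(u^3 - u^2 - 10*u - 8) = (u - 5)*(u + 2)*(u^2 - 3*u - 4) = (u - 5)*(u + 1)*(u + 2)*(u - 4)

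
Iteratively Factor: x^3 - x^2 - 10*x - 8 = (x + 1)*(x^2 - 2*x - 8) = (x - 4)*(x + 1)*(x + 2)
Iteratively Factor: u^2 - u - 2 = (u + 1)*(u - 2)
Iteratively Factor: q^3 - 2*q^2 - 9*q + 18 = (q - 3)*(q^2 + q - 6) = (q - 3)*(q - 2)*(q + 3)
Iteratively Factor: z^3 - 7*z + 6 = (z - 1)*(z^2 + z - 6) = (z - 2)*(z - 1)*(z + 3)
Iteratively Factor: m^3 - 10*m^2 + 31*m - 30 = (m - 5)*(m^2 - 5*m + 6) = (m - 5)*(m - 2)*(m - 3)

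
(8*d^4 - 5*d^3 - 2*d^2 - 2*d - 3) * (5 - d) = -8*d^5 + 45*d^4 - 23*d^3 - 8*d^2 - 7*d - 15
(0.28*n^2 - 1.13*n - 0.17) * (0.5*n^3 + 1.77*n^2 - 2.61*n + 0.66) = 0.14*n^5 - 0.0693999999999999*n^4 - 2.8159*n^3 + 2.8332*n^2 - 0.3021*n - 0.1122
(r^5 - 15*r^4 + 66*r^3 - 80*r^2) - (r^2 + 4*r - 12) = r^5 - 15*r^4 + 66*r^3 - 81*r^2 - 4*r + 12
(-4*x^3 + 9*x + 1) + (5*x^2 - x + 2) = -4*x^3 + 5*x^2 + 8*x + 3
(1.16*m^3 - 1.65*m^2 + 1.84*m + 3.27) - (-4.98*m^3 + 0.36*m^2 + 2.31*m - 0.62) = 6.14*m^3 - 2.01*m^2 - 0.47*m + 3.89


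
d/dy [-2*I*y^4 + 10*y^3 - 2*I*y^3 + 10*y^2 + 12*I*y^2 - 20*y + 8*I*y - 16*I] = -8*I*y^3 + y^2*(30 - 6*I) + y*(20 + 24*I) - 20 + 8*I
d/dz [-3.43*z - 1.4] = -3.43000000000000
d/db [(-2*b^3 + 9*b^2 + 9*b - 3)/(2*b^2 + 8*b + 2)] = (-2*b^4 - 16*b^3 + 21*b^2 + 24*b + 21)/(2*(b^4 + 8*b^3 + 18*b^2 + 8*b + 1))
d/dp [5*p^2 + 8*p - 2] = 10*p + 8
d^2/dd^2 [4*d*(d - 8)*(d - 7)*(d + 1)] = 48*d^2 - 336*d + 328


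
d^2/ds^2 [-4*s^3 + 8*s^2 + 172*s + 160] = 16 - 24*s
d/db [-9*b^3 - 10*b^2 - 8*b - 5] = -27*b^2 - 20*b - 8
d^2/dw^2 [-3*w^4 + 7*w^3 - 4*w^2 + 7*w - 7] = -36*w^2 + 42*w - 8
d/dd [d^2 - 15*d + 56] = 2*d - 15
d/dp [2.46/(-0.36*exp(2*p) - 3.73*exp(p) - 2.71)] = (1.7712*exp(p) + 9.1758)*exp(p)/(0.36*exp(2*p) + 3.73*exp(p) + 2.71)^2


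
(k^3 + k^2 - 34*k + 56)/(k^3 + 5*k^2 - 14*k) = (k - 4)/k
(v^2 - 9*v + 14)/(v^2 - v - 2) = (v - 7)/(v + 1)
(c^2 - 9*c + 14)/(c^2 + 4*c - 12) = (c - 7)/(c + 6)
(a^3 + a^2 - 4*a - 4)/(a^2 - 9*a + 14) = (a^2 + 3*a + 2)/(a - 7)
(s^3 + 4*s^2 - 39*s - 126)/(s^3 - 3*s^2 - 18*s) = (s + 7)/s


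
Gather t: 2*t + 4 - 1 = 2*t + 3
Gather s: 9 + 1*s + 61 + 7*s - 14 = 8*s + 56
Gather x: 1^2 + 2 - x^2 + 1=4 - x^2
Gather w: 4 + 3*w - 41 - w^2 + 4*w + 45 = -w^2 + 7*w + 8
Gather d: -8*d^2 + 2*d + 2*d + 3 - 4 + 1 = -8*d^2 + 4*d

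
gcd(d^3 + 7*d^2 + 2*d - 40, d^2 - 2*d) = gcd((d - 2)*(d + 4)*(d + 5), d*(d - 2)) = d - 2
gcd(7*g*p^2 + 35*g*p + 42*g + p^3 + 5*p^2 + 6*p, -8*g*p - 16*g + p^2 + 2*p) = p + 2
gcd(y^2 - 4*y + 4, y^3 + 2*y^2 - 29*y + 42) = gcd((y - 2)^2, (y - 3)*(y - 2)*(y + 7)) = y - 2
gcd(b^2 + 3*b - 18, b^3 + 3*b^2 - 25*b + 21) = b - 3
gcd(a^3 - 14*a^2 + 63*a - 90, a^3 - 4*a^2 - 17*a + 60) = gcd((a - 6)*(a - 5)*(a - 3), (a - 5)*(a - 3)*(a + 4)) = a^2 - 8*a + 15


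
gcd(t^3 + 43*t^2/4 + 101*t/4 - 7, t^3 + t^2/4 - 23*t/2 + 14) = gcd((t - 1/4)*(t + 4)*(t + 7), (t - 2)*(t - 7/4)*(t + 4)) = t + 4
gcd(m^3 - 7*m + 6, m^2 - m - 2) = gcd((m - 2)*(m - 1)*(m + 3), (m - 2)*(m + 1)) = m - 2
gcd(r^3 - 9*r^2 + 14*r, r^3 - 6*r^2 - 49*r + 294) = r - 7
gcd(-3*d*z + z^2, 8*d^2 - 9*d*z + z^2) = 1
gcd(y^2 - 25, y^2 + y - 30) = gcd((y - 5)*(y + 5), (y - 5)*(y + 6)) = y - 5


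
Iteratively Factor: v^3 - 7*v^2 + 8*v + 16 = (v - 4)*(v^2 - 3*v - 4) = (v - 4)^2*(v + 1)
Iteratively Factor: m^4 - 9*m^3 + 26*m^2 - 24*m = (m)*(m^3 - 9*m^2 + 26*m - 24) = m*(m - 2)*(m^2 - 7*m + 12) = m*(m - 3)*(m - 2)*(m - 4)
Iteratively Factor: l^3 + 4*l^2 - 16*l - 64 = (l + 4)*(l^2 - 16) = (l - 4)*(l + 4)*(l + 4)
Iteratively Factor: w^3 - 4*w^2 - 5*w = (w)*(w^2 - 4*w - 5) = w*(w - 5)*(w + 1)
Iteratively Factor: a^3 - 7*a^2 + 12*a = (a - 3)*(a^2 - 4*a) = (a - 4)*(a - 3)*(a)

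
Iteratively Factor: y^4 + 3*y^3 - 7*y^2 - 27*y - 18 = (y - 3)*(y^3 + 6*y^2 + 11*y + 6) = (y - 3)*(y + 2)*(y^2 + 4*y + 3) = (y - 3)*(y + 1)*(y + 2)*(y + 3)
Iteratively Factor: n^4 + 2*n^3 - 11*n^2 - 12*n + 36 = (n + 3)*(n^3 - n^2 - 8*n + 12) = (n - 2)*(n + 3)*(n^2 + n - 6) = (n - 2)^2*(n + 3)*(n + 3)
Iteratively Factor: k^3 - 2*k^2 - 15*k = (k - 5)*(k^2 + 3*k) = (k - 5)*(k + 3)*(k)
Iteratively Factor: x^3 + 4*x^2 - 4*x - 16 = (x - 2)*(x^2 + 6*x + 8) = (x - 2)*(x + 4)*(x + 2)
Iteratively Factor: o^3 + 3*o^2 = (o)*(o^2 + 3*o) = o*(o + 3)*(o)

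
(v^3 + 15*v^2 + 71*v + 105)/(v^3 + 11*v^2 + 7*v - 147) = (v^2 + 8*v + 15)/(v^2 + 4*v - 21)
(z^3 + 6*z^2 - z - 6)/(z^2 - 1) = z + 6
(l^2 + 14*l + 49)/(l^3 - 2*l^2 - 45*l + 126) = (l + 7)/(l^2 - 9*l + 18)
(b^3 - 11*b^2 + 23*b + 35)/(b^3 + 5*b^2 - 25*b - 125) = (b^2 - 6*b - 7)/(b^2 + 10*b + 25)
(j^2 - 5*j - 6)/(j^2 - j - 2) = (j - 6)/(j - 2)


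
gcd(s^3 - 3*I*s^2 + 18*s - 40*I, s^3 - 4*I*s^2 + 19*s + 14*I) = 1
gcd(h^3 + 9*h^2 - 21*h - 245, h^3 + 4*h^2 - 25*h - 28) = h + 7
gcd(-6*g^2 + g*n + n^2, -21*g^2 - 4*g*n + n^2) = 3*g + n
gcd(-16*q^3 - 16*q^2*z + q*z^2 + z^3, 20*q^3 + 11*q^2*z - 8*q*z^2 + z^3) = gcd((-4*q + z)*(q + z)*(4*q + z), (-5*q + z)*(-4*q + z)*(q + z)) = -4*q^2 - 3*q*z + z^2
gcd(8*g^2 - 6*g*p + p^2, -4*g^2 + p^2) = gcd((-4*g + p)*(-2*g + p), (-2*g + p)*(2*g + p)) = -2*g + p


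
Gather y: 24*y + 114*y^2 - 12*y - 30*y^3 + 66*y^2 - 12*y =-30*y^3 + 180*y^2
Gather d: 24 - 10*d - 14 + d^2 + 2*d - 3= d^2 - 8*d + 7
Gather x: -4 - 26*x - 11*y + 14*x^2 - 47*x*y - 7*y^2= 14*x^2 + x*(-47*y - 26) - 7*y^2 - 11*y - 4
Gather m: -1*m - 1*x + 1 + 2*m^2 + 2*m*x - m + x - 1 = 2*m^2 + m*(2*x - 2)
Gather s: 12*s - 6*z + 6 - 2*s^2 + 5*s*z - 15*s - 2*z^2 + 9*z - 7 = -2*s^2 + s*(5*z - 3) - 2*z^2 + 3*z - 1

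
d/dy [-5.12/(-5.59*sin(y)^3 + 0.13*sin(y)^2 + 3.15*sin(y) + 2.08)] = (-85.8624*sin(y)^2 + 1.3312*sin(y) + 16.128)*cos(y)/(-5.59*sin(y)^3 + 0.13*sin(y)^2 + 3.15*sin(y) + 2.08)^2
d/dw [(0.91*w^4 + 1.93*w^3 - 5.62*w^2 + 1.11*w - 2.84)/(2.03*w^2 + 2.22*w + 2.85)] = (3.6946*w^5 + 9.9785*w^4 + 18.9432*w^3 + 1.7718*w^2 - 20.5036*w + 9.4683)/(4.1209*w^4 + 9.0132*w^3 + 16.4994*w^2 + 12.654*w + 8.1225)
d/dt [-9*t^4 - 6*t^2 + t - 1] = -36*t^3 - 12*t + 1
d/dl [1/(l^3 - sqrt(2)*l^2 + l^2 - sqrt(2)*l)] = (-3*l^2 - 2*l + 2*sqrt(2)*l + sqrt(2))/(l^2*(l^2 - sqrt(2)*l + l - sqrt(2))^2)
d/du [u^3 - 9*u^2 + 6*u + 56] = 3*u^2 - 18*u + 6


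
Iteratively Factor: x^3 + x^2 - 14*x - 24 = (x + 2)*(x^2 - x - 12) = (x - 4)*(x + 2)*(x + 3)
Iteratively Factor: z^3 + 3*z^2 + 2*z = (z)*(z^2 + 3*z + 2) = z*(z + 1)*(z + 2)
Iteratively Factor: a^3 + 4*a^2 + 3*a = (a + 3)*(a^2 + a) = a*(a + 3)*(a + 1)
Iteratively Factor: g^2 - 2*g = (g - 2)*(g)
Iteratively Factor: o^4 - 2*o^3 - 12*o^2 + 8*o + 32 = (o + 2)*(o^3 - 4*o^2 - 4*o + 16) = (o + 2)^2*(o^2 - 6*o + 8) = (o - 4)*(o + 2)^2*(o - 2)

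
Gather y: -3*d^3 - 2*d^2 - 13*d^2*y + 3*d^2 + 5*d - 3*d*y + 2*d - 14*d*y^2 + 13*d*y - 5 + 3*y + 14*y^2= -3*d^3 + d^2 + 7*d + y^2*(14 - 14*d) + y*(-13*d^2 + 10*d + 3) - 5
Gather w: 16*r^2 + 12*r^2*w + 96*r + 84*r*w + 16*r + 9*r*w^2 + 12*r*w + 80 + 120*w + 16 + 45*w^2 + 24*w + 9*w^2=16*r^2 + 112*r + w^2*(9*r + 54) + w*(12*r^2 + 96*r + 144) + 96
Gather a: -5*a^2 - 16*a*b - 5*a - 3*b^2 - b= -5*a^2 + a*(-16*b - 5) - 3*b^2 - b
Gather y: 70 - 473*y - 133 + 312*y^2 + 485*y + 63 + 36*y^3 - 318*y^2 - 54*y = 36*y^3 - 6*y^2 - 42*y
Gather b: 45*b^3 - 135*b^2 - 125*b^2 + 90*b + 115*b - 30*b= 45*b^3 - 260*b^2 + 175*b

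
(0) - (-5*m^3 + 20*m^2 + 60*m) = 5*m^3 - 20*m^2 - 60*m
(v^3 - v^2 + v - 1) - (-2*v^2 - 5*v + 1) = v^3 + v^2 + 6*v - 2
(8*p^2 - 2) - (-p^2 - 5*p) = 9*p^2 + 5*p - 2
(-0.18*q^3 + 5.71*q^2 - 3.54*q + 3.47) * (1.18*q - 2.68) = -0.2124*q^4 + 7.2202*q^3 - 19.48*q^2 + 13.5818*q - 9.2996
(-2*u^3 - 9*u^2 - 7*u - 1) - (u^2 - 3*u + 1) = -2*u^3 - 10*u^2 - 4*u - 2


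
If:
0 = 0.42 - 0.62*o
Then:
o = 0.68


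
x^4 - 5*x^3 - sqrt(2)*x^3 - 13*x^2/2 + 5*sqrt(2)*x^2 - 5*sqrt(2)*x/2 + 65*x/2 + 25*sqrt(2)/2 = (x - 5)*(x - 5*sqrt(2)/2)*(x + sqrt(2)/2)*(x + sqrt(2))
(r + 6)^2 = r^2 + 12*r + 36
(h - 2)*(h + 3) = h^2 + h - 6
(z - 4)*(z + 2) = z^2 - 2*z - 8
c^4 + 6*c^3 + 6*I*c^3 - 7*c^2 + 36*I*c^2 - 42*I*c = c*(c - 1)*(c + 7)*(c + 6*I)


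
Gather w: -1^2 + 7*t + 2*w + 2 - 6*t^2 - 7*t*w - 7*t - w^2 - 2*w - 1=-6*t^2 - 7*t*w - w^2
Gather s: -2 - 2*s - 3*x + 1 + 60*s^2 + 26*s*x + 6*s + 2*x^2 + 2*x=60*s^2 + s*(26*x + 4) + 2*x^2 - x - 1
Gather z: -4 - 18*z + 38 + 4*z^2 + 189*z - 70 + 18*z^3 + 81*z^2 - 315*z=18*z^3 + 85*z^2 - 144*z - 36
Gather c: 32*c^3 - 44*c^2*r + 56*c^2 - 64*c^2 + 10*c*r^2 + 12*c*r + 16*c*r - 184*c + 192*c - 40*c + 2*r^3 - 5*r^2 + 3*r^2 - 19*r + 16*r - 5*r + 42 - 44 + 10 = 32*c^3 + c^2*(-44*r - 8) + c*(10*r^2 + 28*r - 32) + 2*r^3 - 2*r^2 - 8*r + 8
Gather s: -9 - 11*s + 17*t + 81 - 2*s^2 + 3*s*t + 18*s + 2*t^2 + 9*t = -2*s^2 + s*(3*t + 7) + 2*t^2 + 26*t + 72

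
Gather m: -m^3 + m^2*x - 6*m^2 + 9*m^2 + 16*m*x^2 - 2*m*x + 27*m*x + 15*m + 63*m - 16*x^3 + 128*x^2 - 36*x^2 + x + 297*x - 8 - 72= -m^3 + m^2*(x + 3) + m*(16*x^2 + 25*x + 78) - 16*x^3 + 92*x^2 + 298*x - 80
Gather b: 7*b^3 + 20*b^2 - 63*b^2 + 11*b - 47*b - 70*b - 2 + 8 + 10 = 7*b^3 - 43*b^2 - 106*b + 16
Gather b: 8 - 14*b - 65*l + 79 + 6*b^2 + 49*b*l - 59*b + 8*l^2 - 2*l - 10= 6*b^2 + b*(49*l - 73) + 8*l^2 - 67*l + 77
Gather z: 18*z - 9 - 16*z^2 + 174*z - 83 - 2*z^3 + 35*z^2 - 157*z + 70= -2*z^3 + 19*z^2 + 35*z - 22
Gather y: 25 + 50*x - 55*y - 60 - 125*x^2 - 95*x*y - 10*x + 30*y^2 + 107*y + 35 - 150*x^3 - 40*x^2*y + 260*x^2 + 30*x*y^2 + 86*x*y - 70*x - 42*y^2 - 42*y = -150*x^3 + 135*x^2 - 30*x + y^2*(30*x - 12) + y*(-40*x^2 - 9*x + 10)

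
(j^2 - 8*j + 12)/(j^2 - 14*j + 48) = (j - 2)/(j - 8)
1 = 1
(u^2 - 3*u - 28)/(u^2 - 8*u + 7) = (u + 4)/(u - 1)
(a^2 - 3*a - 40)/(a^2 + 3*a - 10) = (a - 8)/(a - 2)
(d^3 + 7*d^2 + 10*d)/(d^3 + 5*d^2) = (d + 2)/d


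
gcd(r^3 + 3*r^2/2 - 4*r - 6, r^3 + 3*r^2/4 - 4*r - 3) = r^2 - 4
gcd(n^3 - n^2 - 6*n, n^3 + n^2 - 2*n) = n^2 + 2*n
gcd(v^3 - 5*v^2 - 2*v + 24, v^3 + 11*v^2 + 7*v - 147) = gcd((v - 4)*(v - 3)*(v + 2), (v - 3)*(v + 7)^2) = v - 3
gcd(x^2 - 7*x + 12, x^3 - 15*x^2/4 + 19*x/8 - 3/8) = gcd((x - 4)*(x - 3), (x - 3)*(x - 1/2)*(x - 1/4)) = x - 3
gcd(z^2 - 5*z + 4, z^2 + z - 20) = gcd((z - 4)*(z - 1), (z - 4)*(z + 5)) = z - 4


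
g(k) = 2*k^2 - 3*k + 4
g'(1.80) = 4.20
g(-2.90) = 29.52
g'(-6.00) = -27.00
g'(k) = 4*k - 3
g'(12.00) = 45.00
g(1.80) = 5.08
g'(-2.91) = -14.64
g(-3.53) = 39.51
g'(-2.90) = -14.60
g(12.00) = 256.00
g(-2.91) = 29.67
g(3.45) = 17.46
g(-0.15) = 4.50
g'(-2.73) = -13.92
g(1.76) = 4.92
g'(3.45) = 10.80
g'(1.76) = 4.04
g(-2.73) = 27.10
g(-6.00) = 94.00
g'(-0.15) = -3.60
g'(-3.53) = -17.12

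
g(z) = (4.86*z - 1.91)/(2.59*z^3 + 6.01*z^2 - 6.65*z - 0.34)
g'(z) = (4.86*z - 1.91)*(-7.77*z^2 - 12.02*z + 6.65)/(2.59*z^3 + 6.01*z^2 - 6.65*z - 0.34)^2 + 4.86/(2.59*z^3 + 6.01*z^2 - 6.65*z - 0.34)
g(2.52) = 0.17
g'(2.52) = -0.12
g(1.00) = 1.83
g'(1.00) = -11.94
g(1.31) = 0.63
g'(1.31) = -1.31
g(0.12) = 1.27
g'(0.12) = -10.81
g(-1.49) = -0.64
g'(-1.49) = 0.01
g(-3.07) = -9.46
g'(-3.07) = 160.58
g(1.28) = 0.67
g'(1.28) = -1.48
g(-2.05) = -0.73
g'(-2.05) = 0.36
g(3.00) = 0.12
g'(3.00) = -0.07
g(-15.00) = 0.01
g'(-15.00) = 0.00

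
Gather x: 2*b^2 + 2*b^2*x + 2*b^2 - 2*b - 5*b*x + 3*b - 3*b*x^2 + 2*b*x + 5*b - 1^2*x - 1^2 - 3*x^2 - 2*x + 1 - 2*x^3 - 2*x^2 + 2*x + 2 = 4*b^2 + 6*b - 2*x^3 + x^2*(-3*b - 5) + x*(2*b^2 - 3*b - 1) + 2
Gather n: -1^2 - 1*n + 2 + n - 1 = 0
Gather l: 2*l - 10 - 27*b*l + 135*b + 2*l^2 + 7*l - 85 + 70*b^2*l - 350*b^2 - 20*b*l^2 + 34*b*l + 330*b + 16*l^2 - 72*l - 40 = -350*b^2 + 465*b + l^2*(18 - 20*b) + l*(70*b^2 + 7*b - 63) - 135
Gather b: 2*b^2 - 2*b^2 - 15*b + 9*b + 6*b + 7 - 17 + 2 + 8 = 0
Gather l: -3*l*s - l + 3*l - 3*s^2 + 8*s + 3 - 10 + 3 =l*(2 - 3*s) - 3*s^2 + 8*s - 4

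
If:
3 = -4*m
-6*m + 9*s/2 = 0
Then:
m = -3/4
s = -1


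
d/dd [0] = 0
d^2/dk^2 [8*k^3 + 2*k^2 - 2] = 48*k + 4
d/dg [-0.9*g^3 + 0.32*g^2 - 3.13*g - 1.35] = -2.7*g^2 + 0.64*g - 3.13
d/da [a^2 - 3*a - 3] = 2*a - 3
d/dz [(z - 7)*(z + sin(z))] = z + (z - 7)*(cos(z) + 1) + sin(z)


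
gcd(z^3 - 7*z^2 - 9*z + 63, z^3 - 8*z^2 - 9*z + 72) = z^2 - 9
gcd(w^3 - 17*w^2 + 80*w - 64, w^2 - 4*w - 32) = w - 8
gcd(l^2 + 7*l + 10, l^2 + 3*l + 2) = l + 2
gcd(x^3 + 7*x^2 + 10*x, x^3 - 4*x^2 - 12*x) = x^2 + 2*x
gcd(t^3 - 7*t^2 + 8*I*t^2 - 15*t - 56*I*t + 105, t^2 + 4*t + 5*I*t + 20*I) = t + 5*I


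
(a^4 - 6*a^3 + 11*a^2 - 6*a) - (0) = a^4 - 6*a^3 + 11*a^2 - 6*a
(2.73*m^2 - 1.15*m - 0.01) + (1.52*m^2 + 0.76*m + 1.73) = 4.25*m^2 - 0.39*m + 1.72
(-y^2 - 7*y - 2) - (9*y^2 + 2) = -10*y^2 - 7*y - 4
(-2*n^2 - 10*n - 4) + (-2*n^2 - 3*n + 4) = -4*n^2 - 13*n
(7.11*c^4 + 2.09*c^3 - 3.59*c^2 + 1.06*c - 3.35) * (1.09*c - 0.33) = 7.7499*c^5 - 0.0682000000000005*c^4 - 4.6028*c^3 + 2.3401*c^2 - 4.0013*c + 1.1055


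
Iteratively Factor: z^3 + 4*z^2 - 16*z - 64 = (z + 4)*(z^2 - 16) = (z - 4)*(z + 4)*(z + 4)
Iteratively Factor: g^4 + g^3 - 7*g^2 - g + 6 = (g + 3)*(g^3 - 2*g^2 - g + 2) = (g + 1)*(g + 3)*(g^2 - 3*g + 2) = (g - 1)*(g + 1)*(g + 3)*(g - 2)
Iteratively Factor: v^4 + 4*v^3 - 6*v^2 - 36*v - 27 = (v + 3)*(v^3 + v^2 - 9*v - 9) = (v + 1)*(v + 3)*(v^2 - 9) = (v + 1)*(v + 3)^2*(v - 3)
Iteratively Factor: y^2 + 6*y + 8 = (y + 2)*(y + 4)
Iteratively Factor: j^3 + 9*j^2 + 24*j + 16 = (j + 1)*(j^2 + 8*j + 16) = (j + 1)*(j + 4)*(j + 4)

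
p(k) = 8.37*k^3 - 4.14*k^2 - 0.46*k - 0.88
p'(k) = 25.11*k^2 - 8.28*k - 0.46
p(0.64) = -0.68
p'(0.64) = 4.53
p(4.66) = 754.07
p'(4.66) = 506.23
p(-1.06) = -15.01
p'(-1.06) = 36.53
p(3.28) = 248.43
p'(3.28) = 242.53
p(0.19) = -1.06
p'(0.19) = -1.13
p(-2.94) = -248.01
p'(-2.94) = 240.92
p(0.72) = -0.23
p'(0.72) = 6.60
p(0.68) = -0.48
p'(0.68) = 5.52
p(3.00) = 186.47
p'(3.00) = 200.69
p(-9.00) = -6433.81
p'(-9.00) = 2107.97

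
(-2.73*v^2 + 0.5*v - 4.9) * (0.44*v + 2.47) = -1.2012*v^3 - 6.5231*v^2 - 0.921*v - 12.103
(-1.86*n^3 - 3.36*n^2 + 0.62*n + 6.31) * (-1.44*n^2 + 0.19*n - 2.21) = 2.6784*n^5 + 4.485*n^4 + 2.5794*n^3 - 1.543*n^2 - 0.1713*n - 13.9451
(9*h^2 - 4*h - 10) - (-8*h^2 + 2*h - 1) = 17*h^2 - 6*h - 9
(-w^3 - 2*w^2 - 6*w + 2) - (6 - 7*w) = -w^3 - 2*w^2 + w - 4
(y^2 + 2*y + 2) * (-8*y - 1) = -8*y^3 - 17*y^2 - 18*y - 2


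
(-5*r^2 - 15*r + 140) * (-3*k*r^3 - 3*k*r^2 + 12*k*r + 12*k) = 15*k*r^5 + 60*k*r^4 - 435*k*r^3 - 660*k*r^2 + 1500*k*r + 1680*k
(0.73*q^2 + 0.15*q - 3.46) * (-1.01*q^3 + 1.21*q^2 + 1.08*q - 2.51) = -0.7373*q^5 + 0.7318*q^4 + 4.4645*q^3 - 5.8569*q^2 - 4.1133*q + 8.6846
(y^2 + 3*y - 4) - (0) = y^2 + 3*y - 4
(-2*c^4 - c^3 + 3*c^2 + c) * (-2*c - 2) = 4*c^5 + 6*c^4 - 4*c^3 - 8*c^2 - 2*c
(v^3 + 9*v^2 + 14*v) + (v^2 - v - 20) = v^3 + 10*v^2 + 13*v - 20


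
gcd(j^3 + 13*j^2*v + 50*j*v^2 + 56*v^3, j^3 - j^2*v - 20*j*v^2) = j + 4*v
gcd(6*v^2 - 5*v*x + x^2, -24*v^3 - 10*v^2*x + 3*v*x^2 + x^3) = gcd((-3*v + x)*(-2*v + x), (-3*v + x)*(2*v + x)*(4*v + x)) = -3*v + x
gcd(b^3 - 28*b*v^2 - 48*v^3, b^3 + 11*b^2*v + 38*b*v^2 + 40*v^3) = b^2 + 6*b*v + 8*v^2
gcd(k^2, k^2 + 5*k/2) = k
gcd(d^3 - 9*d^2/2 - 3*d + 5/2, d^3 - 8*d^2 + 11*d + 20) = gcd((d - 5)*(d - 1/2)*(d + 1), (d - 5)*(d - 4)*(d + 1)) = d^2 - 4*d - 5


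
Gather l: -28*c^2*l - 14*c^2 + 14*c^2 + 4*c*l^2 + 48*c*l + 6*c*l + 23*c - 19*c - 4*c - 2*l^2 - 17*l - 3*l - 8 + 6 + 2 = l^2*(4*c - 2) + l*(-28*c^2 + 54*c - 20)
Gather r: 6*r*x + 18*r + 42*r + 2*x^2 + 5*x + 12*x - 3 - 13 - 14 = r*(6*x + 60) + 2*x^2 + 17*x - 30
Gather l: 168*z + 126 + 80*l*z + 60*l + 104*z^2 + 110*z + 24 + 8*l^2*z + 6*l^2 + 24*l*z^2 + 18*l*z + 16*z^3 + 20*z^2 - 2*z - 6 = l^2*(8*z + 6) + l*(24*z^2 + 98*z + 60) + 16*z^3 + 124*z^2 + 276*z + 144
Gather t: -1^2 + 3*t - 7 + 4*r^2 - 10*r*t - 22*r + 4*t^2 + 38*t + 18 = 4*r^2 - 22*r + 4*t^2 + t*(41 - 10*r) + 10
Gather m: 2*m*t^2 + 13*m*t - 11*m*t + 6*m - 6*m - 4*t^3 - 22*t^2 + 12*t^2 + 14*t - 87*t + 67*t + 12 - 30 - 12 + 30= m*(2*t^2 + 2*t) - 4*t^3 - 10*t^2 - 6*t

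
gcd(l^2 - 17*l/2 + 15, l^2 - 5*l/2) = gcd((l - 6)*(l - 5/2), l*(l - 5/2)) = l - 5/2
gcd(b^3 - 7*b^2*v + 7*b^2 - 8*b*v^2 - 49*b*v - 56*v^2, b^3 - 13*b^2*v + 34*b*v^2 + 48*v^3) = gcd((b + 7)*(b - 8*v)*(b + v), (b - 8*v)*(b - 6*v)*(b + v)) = -b^2 + 7*b*v + 8*v^2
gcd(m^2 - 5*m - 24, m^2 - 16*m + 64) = m - 8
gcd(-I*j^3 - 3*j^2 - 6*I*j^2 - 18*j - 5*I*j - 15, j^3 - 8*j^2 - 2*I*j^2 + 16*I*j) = 1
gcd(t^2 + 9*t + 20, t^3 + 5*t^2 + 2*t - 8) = t + 4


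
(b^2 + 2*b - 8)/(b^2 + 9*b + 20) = (b - 2)/(b + 5)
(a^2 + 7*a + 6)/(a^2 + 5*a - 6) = (a + 1)/(a - 1)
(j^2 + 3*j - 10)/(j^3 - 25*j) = (j - 2)/(j*(j - 5))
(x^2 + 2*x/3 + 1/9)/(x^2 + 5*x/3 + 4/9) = (3*x + 1)/(3*x + 4)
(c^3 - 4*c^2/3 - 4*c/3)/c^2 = c - 4/3 - 4/(3*c)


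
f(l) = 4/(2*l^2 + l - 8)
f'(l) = 4*(-4*l - 1)/(2*l^2 + l - 8)^2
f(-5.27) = 0.09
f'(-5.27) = 0.04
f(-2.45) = 2.57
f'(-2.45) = 14.56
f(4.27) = 0.12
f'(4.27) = -0.07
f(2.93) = 0.33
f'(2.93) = -0.35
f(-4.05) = 0.19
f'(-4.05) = 0.14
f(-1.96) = -1.76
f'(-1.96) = 5.28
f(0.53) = -0.58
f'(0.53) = -0.26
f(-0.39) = -0.49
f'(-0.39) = 0.03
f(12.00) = 0.01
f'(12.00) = 0.00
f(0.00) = -0.50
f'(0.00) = -0.06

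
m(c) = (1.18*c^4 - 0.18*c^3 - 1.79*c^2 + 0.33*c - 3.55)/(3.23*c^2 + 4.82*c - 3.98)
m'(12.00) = 8.18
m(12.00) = 46.05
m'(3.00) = 1.72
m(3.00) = 1.82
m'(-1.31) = 0.86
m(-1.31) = 0.67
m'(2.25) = 1.28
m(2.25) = 0.70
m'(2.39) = 1.35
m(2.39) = 0.89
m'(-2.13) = 636.36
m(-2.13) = 33.50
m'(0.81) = 9.53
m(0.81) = -1.98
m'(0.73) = 23.43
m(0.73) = -3.17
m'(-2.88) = -0.50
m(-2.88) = 7.41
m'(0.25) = 3.68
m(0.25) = 1.39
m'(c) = (-6.46*c - 4.82)*(1.18*c^4 - 0.18*c^3 - 1.79*c^2 + 0.33*c - 3.55)/(3.23*c^2 + 4.82*c - 3.98)^2 + (4.72*c^3 - 0.54*c^2 - 3.58*c + 0.33)/(3.23*c^2 + 4.82*c - 3.98)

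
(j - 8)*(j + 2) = j^2 - 6*j - 16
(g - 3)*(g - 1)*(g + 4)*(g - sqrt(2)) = g^4 - sqrt(2)*g^3 - 13*g^2 + 12*g + 13*sqrt(2)*g - 12*sqrt(2)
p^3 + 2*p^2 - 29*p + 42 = (p - 3)*(p - 2)*(p + 7)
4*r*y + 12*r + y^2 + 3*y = (4*r + y)*(y + 3)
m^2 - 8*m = m*(m - 8)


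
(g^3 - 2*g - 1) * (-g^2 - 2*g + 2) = -g^5 - 2*g^4 + 4*g^3 + 5*g^2 - 2*g - 2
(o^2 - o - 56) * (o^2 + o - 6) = o^4 - 63*o^2 - 50*o + 336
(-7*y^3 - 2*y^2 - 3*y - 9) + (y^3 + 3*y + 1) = -6*y^3 - 2*y^2 - 8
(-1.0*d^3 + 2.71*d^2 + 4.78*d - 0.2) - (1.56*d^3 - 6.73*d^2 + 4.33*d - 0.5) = -2.56*d^3 + 9.44*d^2 + 0.45*d + 0.3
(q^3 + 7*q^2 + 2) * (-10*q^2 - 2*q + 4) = -10*q^5 - 72*q^4 - 10*q^3 + 8*q^2 - 4*q + 8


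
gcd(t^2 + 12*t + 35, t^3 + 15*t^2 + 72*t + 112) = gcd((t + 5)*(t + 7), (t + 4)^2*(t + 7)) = t + 7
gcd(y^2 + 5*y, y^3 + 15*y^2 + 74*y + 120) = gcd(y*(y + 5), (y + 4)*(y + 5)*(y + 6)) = y + 5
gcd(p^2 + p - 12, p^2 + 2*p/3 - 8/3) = 1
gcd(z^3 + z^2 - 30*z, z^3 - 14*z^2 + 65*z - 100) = z - 5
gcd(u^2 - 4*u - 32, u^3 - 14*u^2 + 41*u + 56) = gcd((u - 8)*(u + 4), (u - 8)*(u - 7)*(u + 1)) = u - 8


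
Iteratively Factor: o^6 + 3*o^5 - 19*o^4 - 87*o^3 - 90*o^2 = (o)*(o^5 + 3*o^4 - 19*o^3 - 87*o^2 - 90*o) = o*(o + 3)*(o^4 - 19*o^2 - 30*o) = o^2*(o + 3)*(o^3 - 19*o - 30) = o^2*(o + 2)*(o + 3)*(o^2 - 2*o - 15) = o^2*(o - 5)*(o + 2)*(o + 3)*(o + 3)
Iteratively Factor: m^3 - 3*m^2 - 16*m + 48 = (m - 3)*(m^2 - 16) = (m - 4)*(m - 3)*(m + 4)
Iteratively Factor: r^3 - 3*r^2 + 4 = (r - 2)*(r^2 - r - 2) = (r - 2)*(r + 1)*(r - 2)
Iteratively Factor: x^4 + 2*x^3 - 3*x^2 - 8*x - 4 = (x + 2)*(x^3 - 3*x - 2) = (x - 2)*(x + 2)*(x^2 + 2*x + 1) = (x - 2)*(x + 1)*(x + 2)*(x + 1)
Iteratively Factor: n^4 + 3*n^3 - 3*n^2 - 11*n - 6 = (n + 1)*(n^3 + 2*n^2 - 5*n - 6) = (n + 1)*(n + 3)*(n^2 - n - 2) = (n + 1)^2*(n + 3)*(n - 2)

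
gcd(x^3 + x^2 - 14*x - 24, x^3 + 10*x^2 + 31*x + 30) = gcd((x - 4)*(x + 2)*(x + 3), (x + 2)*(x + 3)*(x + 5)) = x^2 + 5*x + 6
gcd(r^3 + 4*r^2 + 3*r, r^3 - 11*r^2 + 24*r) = r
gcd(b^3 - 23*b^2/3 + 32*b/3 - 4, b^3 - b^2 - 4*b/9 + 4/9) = b^2 - 5*b/3 + 2/3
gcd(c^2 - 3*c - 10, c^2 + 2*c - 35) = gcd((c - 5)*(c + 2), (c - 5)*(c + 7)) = c - 5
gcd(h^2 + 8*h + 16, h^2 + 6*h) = 1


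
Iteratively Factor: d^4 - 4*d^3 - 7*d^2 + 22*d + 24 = (d - 4)*(d^3 - 7*d - 6) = (d - 4)*(d + 2)*(d^2 - 2*d - 3) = (d - 4)*(d + 1)*(d + 2)*(d - 3)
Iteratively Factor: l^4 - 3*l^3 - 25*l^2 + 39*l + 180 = (l + 3)*(l^3 - 6*l^2 - 7*l + 60) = (l - 5)*(l + 3)*(l^2 - l - 12) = (l - 5)*(l + 3)^2*(l - 4)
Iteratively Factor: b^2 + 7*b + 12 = (b + 3)*(b + 4)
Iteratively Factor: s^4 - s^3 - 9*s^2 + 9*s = (s + 3)*(s^3 - 4*s^2 + 3*s) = (s - 1)*(s + 3)*(s^2 - 3*s) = (s - 3)*(s - 1)*(s + 3)*(s)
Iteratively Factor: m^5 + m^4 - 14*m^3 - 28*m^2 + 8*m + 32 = (m + 2)*(m^4 - m^3 - 12*m^2 - 4*m + 16) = (m - 1)*(m + 2)*(m^3 - 12*m - 16) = (m - 4)*(m - 1)*(m + 2)*(m^2 + 4*m + 4) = (m - 4)*(m - 1)*(m + 2)^2*(m + 2)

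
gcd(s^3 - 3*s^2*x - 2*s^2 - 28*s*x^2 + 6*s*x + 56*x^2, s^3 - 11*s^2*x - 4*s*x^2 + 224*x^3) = -s^2 + 3*s*x + 28*x^2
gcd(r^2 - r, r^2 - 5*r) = r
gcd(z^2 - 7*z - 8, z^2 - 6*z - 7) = z + 1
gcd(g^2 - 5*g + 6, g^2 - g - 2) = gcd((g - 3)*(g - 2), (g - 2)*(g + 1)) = g - 2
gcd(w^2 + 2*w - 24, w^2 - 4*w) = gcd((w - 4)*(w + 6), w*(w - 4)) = w - 4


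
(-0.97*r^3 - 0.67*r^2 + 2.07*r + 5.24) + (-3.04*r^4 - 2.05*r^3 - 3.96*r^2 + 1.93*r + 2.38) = -3.04*r^4 - 3.02*r^3 - 4.63*r^2 + 4.0*r + 7.62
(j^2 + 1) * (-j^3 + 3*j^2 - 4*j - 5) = -j^5 + 3*j^4 - 5*j^3 - 2*j^2 - 4*j - 5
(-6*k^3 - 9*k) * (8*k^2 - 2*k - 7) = -48*k^5 + 12*k^4 - 30*k^3 + 18*k^2 + 63*k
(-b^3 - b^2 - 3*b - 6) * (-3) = 3*b^3 + 3*b^2 + 9*b + 18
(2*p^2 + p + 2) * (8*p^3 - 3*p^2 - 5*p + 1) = 16*p^5 + 2*p^4 + 3*p^3 - 9*p^2 - 9*p + 2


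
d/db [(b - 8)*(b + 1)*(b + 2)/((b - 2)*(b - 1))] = (b^4 - 6*b^3 + 43*b^2 + 12*b - 92)/(b^4 - 6*b^3 + 13*b^2 - 12*b + 4)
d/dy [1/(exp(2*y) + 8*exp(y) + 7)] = 2*(-exp(y) - 4)*exp(y)/(exp(2*y) + 8*exp(y) + 7)^2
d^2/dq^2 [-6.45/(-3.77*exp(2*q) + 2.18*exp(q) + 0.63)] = ((14.061 - 97.266*exp(q))*(-3.77*exp(2*q) + 2.18*exp(q) + 0.63) - 6.45*(7.54*exp(q) - 2.18)*(15.08*exp(q) - 4.36)*exp(q))*exp(q)/(-3.77*exp(2*q) + 2.18*exp(q) + 0.63)^3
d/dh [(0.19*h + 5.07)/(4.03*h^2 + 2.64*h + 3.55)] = (0.7657*h^2 + 0.5016*h - (0.19*h + 5.07)*(8.06*h + 2.64) + 0.6745)/(4.03*h^2 + 2.64*h + 3.55)^2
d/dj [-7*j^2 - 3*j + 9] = -14*j - 3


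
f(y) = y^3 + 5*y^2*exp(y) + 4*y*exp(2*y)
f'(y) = 5*y^2*exp(y) + 3*y^2 + 8*y*exp(2*y) + 10*y*exp(y) + 4*exp(2*y)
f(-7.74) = -463.55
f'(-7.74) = 179.82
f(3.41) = 14293.32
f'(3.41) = 31478.58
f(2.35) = 1336.01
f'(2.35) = 3059.31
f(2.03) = 636.00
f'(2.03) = 1497.21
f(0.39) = 4.59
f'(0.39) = 22.87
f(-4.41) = -84.59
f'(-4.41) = 58.99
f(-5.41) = -157.69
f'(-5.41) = 88.22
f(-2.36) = -10.60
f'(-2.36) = 16.98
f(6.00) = 3978948.18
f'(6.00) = 8560180.06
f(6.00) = 3978948.18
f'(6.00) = 8560180.06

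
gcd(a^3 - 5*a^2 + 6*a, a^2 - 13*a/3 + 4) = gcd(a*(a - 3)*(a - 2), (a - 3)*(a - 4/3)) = a - 3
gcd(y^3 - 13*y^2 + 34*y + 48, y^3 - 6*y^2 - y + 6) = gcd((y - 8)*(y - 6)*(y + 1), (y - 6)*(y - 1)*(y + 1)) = y^2 - 5*y - 6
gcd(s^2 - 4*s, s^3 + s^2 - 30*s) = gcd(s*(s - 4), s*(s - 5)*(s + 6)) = s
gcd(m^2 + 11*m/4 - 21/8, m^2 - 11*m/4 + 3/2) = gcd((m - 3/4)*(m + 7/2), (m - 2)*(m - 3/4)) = m - 3/4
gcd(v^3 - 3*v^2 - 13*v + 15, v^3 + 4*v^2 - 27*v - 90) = v^2 - 2*v - 15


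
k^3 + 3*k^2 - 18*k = k*(k - 3)*(k + 6)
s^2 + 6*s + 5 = (s + 1)*(s + 5)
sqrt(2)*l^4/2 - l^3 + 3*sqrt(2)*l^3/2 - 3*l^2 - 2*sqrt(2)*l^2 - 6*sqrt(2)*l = l*(l + 3)*(l - 2*sqrt(2))*(sqrt(2)*l/2 + 1)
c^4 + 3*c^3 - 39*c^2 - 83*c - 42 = (c - 6)*(c + 1)^2*(c + 7)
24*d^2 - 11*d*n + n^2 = (-8*d + n)*(-3*d + n)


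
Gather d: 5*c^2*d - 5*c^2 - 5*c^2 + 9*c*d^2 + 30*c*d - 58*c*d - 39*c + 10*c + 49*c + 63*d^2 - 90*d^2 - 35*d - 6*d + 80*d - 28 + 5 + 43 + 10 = -10*c^2 + 20*c + d^2*(9*c - 27) + d*(5*c^2 - 28*c + 39) + 30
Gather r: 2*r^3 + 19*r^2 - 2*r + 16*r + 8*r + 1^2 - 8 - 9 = 2*r^3 + 19*r^2 + 22*r - 16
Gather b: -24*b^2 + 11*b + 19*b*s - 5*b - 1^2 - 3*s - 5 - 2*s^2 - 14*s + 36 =-24*b^2 + b*(19*s + 6) - 2*s^2 - 17*s + 30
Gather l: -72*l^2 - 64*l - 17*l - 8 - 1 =-72*l^2 - 81*l - 9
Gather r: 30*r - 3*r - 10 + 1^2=27*r - 9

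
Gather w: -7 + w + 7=w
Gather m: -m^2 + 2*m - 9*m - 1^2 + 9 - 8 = -m^2 - 7*m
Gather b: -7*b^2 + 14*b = -7*b^2 + 14*b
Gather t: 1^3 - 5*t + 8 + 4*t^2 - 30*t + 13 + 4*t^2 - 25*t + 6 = 8*t^2 - 60*t + 28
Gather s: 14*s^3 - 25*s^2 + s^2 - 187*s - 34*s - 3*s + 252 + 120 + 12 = 14*s^3 - 24*s^2 - 224*s + 384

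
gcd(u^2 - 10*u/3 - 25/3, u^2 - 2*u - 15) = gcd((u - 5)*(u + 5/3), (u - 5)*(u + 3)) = u - 5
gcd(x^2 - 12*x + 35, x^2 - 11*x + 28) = x - 7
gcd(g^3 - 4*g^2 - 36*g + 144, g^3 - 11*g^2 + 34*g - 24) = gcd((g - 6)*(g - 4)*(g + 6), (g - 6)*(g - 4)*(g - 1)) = g^2 - 10*g + 24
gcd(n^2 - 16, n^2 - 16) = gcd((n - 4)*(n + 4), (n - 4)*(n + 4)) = n^2 - 16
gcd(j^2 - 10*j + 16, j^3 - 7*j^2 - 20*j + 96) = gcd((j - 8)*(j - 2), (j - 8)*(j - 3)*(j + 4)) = j - 8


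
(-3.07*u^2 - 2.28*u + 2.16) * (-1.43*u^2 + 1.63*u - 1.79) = 4.3901*u^4 - 1.7437*u^3 - 1.3099*u^2 + 7.602*u - 3.8664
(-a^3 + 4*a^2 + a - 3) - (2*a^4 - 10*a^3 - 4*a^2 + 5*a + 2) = -2*a^4 + 9*a^3 + 8*a^2 - 4*a - 5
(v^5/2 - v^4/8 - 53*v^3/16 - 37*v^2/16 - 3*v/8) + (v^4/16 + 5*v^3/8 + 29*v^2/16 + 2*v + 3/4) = v^5/2 - v^4/16 - 43*v^3/16 - v^2/2 + 13*v/8 + 3/4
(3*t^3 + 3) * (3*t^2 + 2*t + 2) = 9*t^5 + 6*t^4 + 6*t^3 + 9*t^2 + 6*t + 6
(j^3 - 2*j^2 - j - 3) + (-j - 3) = j^3 - 2*j^2 - 2*j - 6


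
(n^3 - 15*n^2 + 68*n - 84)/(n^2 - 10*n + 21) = (n^2 - 8*n + 12)/(n - 3)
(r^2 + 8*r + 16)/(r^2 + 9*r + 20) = (r + 4)/(r + 5)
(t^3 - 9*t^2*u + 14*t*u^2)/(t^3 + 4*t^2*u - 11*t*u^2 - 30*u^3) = t*(t^2 - 9*t*u + 14*u^2)/(t^3 + 4*t^2*u - 11*t*u^2 - 30*u^3)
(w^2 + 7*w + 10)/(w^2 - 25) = (w + 2)/(w - 5)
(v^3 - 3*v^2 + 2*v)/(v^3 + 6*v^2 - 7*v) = (v - 2)/(v + 7)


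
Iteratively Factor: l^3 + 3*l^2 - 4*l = (l)*(l^2 + 3*l - 4) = l*(l - 1)*(l + 4)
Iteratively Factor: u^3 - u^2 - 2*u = (u - 2)*(u^2 + u) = u*(u - 2)*(u + 1)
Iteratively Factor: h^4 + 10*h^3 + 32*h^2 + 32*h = (h + 2)*(h^3 + 8*h^2 + 16*h) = (h + 2)*(h + 4)*(h^2 + 4*h) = h*(h + 2)*(h + 4)*(h + 4)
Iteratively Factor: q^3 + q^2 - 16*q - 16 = (q + 4)*(q^2 - 3*q - 4) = (q - 4)*(q + 4)*(q + 1)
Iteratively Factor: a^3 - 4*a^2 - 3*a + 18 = (a + 2)*(a^2 - 6*a + 9) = (a - 3)*(a + 2)*(a - 3)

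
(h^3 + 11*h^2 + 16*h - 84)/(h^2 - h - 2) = (h^2 + 13*h + 42)/(h + 1)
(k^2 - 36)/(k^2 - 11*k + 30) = (k + 6)/(k - 5)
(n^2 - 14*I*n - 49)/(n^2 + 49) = (n - 7*I)/(n + 7*I)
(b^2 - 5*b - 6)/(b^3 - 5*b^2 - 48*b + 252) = (b + 1)/(b^2 + b - 42)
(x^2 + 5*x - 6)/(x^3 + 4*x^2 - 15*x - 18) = (x - 1)/(x^2 - 2*x - 3)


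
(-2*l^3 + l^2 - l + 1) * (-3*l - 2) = 6*l^4 + l^3 + l^2 - l - 2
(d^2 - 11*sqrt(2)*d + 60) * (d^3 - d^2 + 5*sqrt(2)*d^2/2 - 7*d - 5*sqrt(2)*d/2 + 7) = d^5 - 17*sqrt(2)*d^4/2 - d^4 - 2*d^3 + 17*sqrt(2)*d^3/2 + 2*d^2 + 227*sqrt(2)*d^2 - 420*d - 227*sqrt(2)*d + 420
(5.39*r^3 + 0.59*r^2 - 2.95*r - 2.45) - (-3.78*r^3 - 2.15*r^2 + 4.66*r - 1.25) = 9.17*r^3 + 2.74*r^2 - 7.61*r - 1.2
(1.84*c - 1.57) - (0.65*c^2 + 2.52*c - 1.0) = -0.65*c^2 - 0.68*c - 0.57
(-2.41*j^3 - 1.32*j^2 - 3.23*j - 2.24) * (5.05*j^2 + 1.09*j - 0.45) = -12.1705*j^5 - 9.2929*j^4 - 16.6658*j^3 - 14.2387*j^2 - 0.9881*j + 1.008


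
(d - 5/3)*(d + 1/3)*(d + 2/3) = d^3 - 2*d^2/3 - 13*d/9 - 10/27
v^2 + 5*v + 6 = (v + 2)*(v + 3)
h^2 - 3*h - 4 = (h - 4)*(h + 1)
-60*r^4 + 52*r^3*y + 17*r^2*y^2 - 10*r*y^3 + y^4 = (-6*r + y)*(-5*r + y)*(-r + y)*(2*r + y)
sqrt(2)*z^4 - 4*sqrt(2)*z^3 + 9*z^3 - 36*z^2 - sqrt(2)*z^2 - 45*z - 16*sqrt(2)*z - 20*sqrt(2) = (z - 5)*(z + 1)*(z + 4*sqrt(2))*(sqrt(2)*z + 1)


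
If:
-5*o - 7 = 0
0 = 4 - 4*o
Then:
No Solution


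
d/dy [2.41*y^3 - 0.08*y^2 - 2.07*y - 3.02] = 7.23*y^2 - 0.16*y - 2.07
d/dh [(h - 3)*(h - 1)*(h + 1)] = 3*h^2 - 6*h - 1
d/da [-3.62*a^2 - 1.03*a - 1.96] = -7.24*a - 1.03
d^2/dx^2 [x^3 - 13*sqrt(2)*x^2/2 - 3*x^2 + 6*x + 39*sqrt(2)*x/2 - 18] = 6*x - 13*sqrt(2) - 6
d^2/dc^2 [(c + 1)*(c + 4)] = 2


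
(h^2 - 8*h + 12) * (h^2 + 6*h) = h^4 - 2*h^3 - 36*h^2 + 72*h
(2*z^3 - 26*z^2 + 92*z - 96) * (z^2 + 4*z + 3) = 2*z^5 - 18*z^4 - 6*z^3 + 194*z^2 - 108*z - 288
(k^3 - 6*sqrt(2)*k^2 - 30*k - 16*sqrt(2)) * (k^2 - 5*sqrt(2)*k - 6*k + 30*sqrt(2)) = k^5 - 11*sqrt(2)*k^4 - 6*k^4 + 30*k^3 + 66*sqrt(2)*k^3 - 180*k^2 + 134*sqrt(2)*k^2 - 804*sqrt(2)*k + 160*k - 960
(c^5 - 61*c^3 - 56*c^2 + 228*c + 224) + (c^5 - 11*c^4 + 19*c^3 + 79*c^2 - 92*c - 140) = 2*c^5 - 11*c^4 - 42*c^3 + 23*c^2 + 136*c + 84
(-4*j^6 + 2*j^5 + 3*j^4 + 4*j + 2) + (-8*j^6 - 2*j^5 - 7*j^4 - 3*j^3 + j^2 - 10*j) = -12*j^6 - 4*j^4 - 3*j^3 + j^2 - 6*j + 2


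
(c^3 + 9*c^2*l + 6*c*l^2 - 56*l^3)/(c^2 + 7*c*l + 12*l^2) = (c^2 + 5*c*l - 14*l^2)/(c + 3*l)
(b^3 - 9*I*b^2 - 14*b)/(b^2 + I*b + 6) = b*(b - 7*I)/(b + 3*I)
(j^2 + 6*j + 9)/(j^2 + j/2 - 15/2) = 2*(j + 3)/(2*j - 5)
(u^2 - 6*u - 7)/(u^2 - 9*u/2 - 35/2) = 2*(u + 1)/(2*u + 5)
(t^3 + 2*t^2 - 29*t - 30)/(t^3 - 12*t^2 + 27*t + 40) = (t + 6)/(t - 8)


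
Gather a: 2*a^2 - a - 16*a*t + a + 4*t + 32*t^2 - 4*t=2*a^2 - 16*a*t + 32*t^2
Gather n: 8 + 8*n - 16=8*n - 8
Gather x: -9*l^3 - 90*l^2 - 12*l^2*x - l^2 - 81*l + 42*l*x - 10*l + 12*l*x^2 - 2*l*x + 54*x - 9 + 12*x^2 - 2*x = -9*l^3 - 91*l^2 - 91*l + x^2*(12*l + 12) + x*(-12*l^2 + 40*l + 52) - 9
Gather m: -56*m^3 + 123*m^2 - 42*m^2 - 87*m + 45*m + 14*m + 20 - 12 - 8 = -56*m^3 + 81*m^2 - 28*m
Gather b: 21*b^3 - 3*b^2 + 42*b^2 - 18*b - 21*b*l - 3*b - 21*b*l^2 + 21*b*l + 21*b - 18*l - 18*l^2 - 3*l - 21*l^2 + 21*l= 21*b^3 + 39*b^2 - 21*b*l^2 - 39*l^2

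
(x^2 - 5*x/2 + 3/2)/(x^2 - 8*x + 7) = (x - 3/2)/(x - 7)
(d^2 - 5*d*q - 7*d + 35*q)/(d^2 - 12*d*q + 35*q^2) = (7 - d)/(-d + 7*q)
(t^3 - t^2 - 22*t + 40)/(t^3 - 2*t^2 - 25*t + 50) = (t - 4)/(t - 5)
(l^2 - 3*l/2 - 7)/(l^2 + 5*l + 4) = (l^2 - 3*l/2 - 7)/(l^2 + 5*l + 4)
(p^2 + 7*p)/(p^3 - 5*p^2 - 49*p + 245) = p/(p^2 - 12*p + 35)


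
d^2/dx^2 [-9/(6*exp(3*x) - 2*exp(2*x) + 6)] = 9*(-2*(9*exp(x) - 2)^2*exp(2*x) + (27*exp(x) - 4)*(3*exp(3*x) - exp(2*x) + 3))*exp(2*x)/(2*(3*exp(3*x) - exp(2*x) + 3)^3)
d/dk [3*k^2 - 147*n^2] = 6*k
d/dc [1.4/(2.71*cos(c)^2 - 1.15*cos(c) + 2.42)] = (7.588*cos(c) - 1.61)*sin(c)/(2.71*cos(c)^2 - 1.15*cos(c) + 2.42)^2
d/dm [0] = 0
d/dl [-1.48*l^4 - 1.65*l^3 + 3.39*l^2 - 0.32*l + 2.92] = -5.92*l^3 - 4.95*l^2 + 6.78*l - 0.32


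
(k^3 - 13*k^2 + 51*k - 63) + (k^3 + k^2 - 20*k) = 2*k^3 - 12*k^2 + 31*k - 63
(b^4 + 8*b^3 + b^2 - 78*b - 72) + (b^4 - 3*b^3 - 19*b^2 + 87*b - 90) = 2*b^4 + 5*b^3 - 18*b^2 + 9*b - 162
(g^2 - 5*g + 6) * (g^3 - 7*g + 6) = g^5 - 5*g^4 - g^3 + 41*g^2 - 72*g + 36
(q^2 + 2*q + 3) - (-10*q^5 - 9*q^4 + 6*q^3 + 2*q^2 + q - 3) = 10*q^5 + 9*q^4 - 6*q^3 - q^2 + q + 6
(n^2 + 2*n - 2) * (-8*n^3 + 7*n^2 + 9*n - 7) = -8*n^5 - 9*n^4 + 39*n^3 - 3*n^2 - 32*n + 14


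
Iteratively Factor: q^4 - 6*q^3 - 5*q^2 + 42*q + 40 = (q - 4)*(q^3 - 2*q^2 - 13*q - 10) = (q - 5)*(q - 4)*(q^2 + 3*q + 2) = (q - 5)*(q - 4)*(q + 2)*(q + 1)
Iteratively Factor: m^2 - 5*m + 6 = (m - 2)*(m - 3)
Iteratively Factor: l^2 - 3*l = (l)*(l - 3)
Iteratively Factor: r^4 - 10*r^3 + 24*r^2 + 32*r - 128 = (r + 2)*(r^3 - 12*r^2 + 48*r - 64) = (r - 4)*(r + 2)*(r^2 - 8*r + 16) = (r - 4)^2*(r + 2)*(r - 4)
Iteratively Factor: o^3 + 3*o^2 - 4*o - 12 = (o - 2)*(o^2 + 5*o + 6) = (o - 2)*(o + 2)*(o + 3)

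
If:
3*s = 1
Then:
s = 1/3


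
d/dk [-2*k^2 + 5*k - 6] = 5 - 4*k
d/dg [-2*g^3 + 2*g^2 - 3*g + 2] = -6*g^2 + 4*g - 3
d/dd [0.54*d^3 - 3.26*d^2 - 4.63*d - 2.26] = 1.62*d^2 - 6.52*d - 4.63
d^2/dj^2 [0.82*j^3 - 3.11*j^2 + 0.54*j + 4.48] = 4.92*j - 6.22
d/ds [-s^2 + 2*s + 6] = 2 - 2*s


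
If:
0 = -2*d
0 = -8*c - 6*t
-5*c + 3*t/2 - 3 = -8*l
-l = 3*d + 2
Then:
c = -19/7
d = 0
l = -2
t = 76/21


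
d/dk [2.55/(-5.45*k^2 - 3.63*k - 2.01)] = (27.795*k + 9.2565)/(5.45*k^2 + 3.63*k + 2.01)^2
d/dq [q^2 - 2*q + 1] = 2*q - 2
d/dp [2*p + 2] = 2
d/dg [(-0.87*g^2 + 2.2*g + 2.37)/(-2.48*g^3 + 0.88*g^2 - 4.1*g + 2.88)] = (-2.1576*g^4 + 10.912*g^3 + 19.2638*g^2 - 9.1824*g + 16.053)/(6.1504*g^6 - 4.3648*g^5 + 21.1104*g^4 - 21.5008*g^3 + 21.8788*g^2 - 23.616*g + 8.2944)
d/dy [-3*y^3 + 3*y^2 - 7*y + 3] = -9*y^2 + 6*y - 7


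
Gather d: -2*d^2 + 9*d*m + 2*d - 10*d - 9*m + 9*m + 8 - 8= -2*d^2 + d*(9*m - 8)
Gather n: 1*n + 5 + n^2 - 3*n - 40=n^2 - 2*n - 35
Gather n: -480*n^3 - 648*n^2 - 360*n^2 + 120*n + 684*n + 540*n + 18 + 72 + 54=-480*n^3 - 1008*n^2 + 1344*n + 144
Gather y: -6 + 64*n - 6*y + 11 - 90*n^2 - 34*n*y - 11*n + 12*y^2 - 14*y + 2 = -90*n^2 + 53*n + 12*y^2 + y*(-34*n - 20) + 7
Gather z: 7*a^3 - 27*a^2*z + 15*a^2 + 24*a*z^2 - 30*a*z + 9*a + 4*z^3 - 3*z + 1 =7*a^3 + 15*a^2 + 24*a*z^2 + 9*a + 4*z^3 + z*(-27*a^2 - 30*a - 3) + 1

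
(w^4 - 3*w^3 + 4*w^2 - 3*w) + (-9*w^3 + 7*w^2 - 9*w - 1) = w^4 - 12*w^3 + 11*w^2 - 12*w - 1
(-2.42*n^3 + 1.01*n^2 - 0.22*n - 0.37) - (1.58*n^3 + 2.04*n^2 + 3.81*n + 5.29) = -4.0*n^3 - 1.03*n^2 - 4.03*n - 5.66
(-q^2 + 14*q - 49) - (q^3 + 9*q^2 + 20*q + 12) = -q^3 - 10*q^2 - 6*q - 61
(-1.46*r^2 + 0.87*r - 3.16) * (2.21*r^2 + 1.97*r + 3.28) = -3.2266*r^4 - 0.9535*r^3 - 10.0585*r^2 - 3.3716*r - 10.3648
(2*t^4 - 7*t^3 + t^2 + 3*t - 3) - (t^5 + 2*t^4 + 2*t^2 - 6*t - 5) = -t^5 - 7*t^3 - t^2 + 9*t + 2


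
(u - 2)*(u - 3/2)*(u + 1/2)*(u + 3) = u^4 - 31*u^2/4 + 21*u/4 + 9/2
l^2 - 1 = (l - 1)*(l + 1)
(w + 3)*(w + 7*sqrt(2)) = w^2 + 3*w + 7*sqrt(2)*w + 21*sqrt(2)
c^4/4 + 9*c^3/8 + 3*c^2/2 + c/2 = c*(c/4 + 1/2)*(c + 1/2)*(c + 2)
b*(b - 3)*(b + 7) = b^3 + 4*b^2 - 21*b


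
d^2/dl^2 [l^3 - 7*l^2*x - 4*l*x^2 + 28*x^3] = 6*l - 14*x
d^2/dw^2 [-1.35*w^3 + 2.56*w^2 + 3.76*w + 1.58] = 5.12 - 8.1*w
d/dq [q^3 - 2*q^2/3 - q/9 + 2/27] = 3*q^2 - 4*q/3 - 1/9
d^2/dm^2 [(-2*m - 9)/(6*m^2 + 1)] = 36*(-4*m^3 - 54*m^2 + 2*m + 3)/(216*m^6 + 108*m^4 + 18*m^2 + 1)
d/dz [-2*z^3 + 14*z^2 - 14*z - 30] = -6*z^2 + 28*z - 14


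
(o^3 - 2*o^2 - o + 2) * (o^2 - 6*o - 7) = o^5 - 8*o^4 + 4*o^3 + 22*o^2 - 5*o - 14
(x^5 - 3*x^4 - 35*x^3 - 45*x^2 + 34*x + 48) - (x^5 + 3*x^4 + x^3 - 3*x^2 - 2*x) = -6*x^4 - 36*x^3 - 42*x^2 + 36*x + 48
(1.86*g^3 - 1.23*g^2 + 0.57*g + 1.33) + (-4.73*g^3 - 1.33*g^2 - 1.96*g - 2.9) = -2.87*g^3 - 2.56*g^2 - 1.39*g - 1.57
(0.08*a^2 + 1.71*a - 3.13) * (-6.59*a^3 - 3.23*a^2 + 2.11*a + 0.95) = -0.5272*a^5 - 11.5273*a^4 + 15.2722*a^3 + 13.794*a^2 - 4.9798*a - 2.9735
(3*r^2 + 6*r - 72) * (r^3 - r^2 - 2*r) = 3*r^5 + 3*r^4 - 84*r^3 + 60*r^2 + 144*r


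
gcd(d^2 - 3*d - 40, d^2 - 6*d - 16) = d - 8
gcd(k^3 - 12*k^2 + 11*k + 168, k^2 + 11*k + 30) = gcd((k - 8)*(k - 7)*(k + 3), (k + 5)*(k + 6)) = 1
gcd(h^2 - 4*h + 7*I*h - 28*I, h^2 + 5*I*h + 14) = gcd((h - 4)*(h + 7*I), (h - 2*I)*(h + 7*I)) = h + 7*I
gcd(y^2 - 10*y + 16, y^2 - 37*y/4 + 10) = y - 8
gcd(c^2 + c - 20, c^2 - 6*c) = 1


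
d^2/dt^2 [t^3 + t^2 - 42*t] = 6*t + 2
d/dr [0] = 0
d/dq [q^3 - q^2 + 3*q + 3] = 3*q^2 - 2*q + 3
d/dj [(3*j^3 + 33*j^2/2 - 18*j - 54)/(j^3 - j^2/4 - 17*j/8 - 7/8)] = 12*(-92*j^4 + 124*j^3 + 611*j^2 - 298*j - 528)/(64*j^6 - 32*j^5 - 268*j^4 - 44*j^3 + 317*j^2 + 238*j + 49)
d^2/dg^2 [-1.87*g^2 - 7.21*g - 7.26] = -3.74000000000000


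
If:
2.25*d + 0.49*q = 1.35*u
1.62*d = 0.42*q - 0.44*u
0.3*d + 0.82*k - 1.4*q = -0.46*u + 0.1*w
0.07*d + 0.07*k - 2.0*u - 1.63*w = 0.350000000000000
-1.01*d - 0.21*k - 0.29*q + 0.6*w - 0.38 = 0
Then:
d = -0.05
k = -0.65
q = -0.49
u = -0.27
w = 0.08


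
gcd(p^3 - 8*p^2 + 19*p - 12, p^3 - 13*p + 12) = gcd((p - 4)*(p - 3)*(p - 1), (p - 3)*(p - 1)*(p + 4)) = p^2 - 4*p + 3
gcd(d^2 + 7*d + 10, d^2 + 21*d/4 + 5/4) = d + 5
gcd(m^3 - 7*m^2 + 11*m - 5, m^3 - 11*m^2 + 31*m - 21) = m - 1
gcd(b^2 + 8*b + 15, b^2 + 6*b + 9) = b + 3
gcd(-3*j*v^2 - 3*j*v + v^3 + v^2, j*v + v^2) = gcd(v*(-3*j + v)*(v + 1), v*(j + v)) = v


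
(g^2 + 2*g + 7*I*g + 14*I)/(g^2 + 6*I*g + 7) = (g + 2)/(g - I)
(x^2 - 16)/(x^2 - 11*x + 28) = (x + 4)/(x - 7)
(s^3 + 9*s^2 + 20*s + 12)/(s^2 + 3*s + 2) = s + 6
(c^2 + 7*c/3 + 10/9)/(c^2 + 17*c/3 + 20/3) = (c + 2/3)/(c + 4)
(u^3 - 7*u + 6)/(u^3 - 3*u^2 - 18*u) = (u^2 - 3*u + 2)/(u*(u - 6))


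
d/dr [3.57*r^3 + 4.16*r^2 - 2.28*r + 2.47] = 10.71*r^2 + 8.32*r - 2.28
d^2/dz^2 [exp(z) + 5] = exp(z)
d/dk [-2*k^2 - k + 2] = -4*k - 1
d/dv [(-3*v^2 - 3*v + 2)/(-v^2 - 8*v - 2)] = (21*v^2 + 16*v + 22)/(v^4 + 16*v^3 + 68*v^2 + 32*v + 4)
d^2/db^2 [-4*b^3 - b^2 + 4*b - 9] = -24*b - 2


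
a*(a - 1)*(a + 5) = a^3 + 4*a^2 - 5*a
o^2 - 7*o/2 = o*(o - 7/2)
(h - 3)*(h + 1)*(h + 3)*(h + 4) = h^4 + 5*h^3 - 5*h^2 - 45*h - 36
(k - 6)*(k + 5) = k^2 - k - 30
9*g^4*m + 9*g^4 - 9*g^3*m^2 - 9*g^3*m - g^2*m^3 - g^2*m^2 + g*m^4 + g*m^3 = (-3*g + m)*(-g + m)*(3*g + m)*(g*m + g)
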